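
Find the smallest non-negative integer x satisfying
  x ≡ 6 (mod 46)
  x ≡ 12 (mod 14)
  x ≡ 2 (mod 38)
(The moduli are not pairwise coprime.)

2168

gcd(46, 14) = 2 and 2 | (12 − 6), so the pair is consistent; merging gives x ≡ 236 (mod 322), where 322 = lcm(46, 14).
gcd(322, 38) = 2 and 2 | (2 − 236), so the pair is consistent; merging gives x ≡ 2168 (mod 6118), where 6118 = lcm(322, 38).
The solution is unique modulo lcm(46, 14, 38) = 6118.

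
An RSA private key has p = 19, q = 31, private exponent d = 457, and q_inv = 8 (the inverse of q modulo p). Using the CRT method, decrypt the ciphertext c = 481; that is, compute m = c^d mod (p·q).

d_p = d mod (p−1) = 457 mod 18 = 7; d_q = d mod (q−1) = 7.
m₁ = c^(d_p) mod p: c ≡ 6 (mod 19), and 6^7 mod 19 = 9.
m₂ = c^(d_q) mod q: c ≡ 16 (mod 31), and 16^7 mod 31 = 8.
h = q_inv·(m₁ − m₂) mod p = 8·(9 − 8) mod 19 = 8.
m = m₂ + h·q = 8 + 8·31 = 256.

256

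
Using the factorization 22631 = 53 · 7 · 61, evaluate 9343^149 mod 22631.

12267

Mod 53: 9343 ≡ 15; by Fermat, exponent reduces to 149 mod 52 = 45; 15^45 ≡ 24 (mod 53).
Mod 7: 9343 ≡ 5; by Fermat, exponent reduces to 149 mod 6 = 5; 5^5 ≡ 3 (mod 7).
Mod 61: 9343 ≡ 10; by Fermat, exponent reduces to 149 mod 60 = 29; 10^29 ≡ 6 (mod 61).
Combine by CRT: x ≡ 24 (mod 53), x ≡ 3 (mod 7), x ≡ 6 (mod 61) ⇒ x ≡ 12267 (mod 22631).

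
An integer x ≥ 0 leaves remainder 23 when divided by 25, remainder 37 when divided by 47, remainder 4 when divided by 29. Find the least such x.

Combine the congruences pairwise.
From x ≡ 23 (mod 25) write x = 23 + 25t. Substituting into x ≡ 37 (mod 47) gives 25t ≡ 14 (mod 47), and since 25⁻¹ ≡ 32 (mod 47), t ≡ 25. Hence x ≡ 23 + 25·25 = 648 (mod 1175).
From x ≡ 648 (mod 1175) write x = 648 + 1175t. Substituting into x ≡ 4 (mod 29) gives 1175t ≡ 23 (mod 29), and since 15⁻¹ ≡ 2 (mod 29), t ≡ 17. Hence x ≡ 648 + 1175·17 = 20623 (mod 34075).

20623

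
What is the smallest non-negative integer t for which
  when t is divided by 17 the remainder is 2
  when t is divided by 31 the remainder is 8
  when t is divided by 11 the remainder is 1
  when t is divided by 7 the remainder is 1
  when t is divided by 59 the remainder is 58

1027720

The moduli are pairwise coprime; N = 17·31·11·7·59 = 2394161.
N/17 = 140833; 140833 ≡ 5 (mod 17); 5·7 ≡ 1, so inverse 7.
N/31 = 77231; 77231 ≡ 10 (mod 31); 10·28 ≡ 1, so inverse 28.
N/11 = 217651; 217651 ≡ 5 (mod 11); 5·9 ≡ 1, so inverse 9.
N/7 = 342023; 342023 ≡ 3 (mod 7); 3·5 ≡ 1, so inverse 5.
N/59 = 40579; 40579 ≡ 46 (mod 59); 46·9 ≡ 1, so inverse 9.
t ≡ 2·140833·7 + 8·77231·28 + 1·217651·9 + 1·342023·5 + 58·40579·9 = 44122618.
44122618 mod 2394161 = 1027720.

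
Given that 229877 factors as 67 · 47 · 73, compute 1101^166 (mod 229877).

25422

Mod 67: 1101 ≡ 29; by Fermat, exponent reduces to 166 mod 66 = 34; 29^34 ≡ 29 (mod 67).
Mod 47: 1101 ≡ 20; by Fermat, exponent reduces to 166 mod 46 = 28; 20^28 ≡ 42 (mod 47).
Mod 73: 1101 ≡ 6; by Fermat, exponent reduces to 166 mod 72 = 22; 6^22 ≡ 18 (mod 73).
Combine by CRT: x ≡ 29 (mod 67), x ≡ 42 (mod 47), x ≡ 18 (mod 73) ⇒ x ≡ 25422 (mod 229877).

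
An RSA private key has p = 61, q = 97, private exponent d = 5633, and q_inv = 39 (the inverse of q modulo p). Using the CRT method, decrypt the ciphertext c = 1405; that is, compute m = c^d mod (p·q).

d_p = d mod (p−1) = 5633 mod 60 = 53; d_q = d mod (q−1) = 65.
m₁ = c^(d_p) mod p: c ≡ 2 (mod 61), and 2^53 mod 61 = 51.
m₂ = c^(d_q) mod q: c ≡ 47 (mod 97), and 47^65 mod 97 = 47.
h = q_inv·(m₁ − m₂) mod p = 39·(51 − 47) mod 61 = 34.
m = m₂ + h·q = 47 + 34·97 = 3345.

3345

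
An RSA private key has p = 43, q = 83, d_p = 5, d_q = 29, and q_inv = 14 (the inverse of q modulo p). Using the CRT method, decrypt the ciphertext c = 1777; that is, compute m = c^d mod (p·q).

m₁ = c^(d_p) mod p: c ≡ 14 (mod 43), and 14^5 mod 43 = 23.
m₂ = c^(d_q) mod q: c ≡ 34 (mod 83), and 34^29 mod 83 = 58.
h = q_inv·(m₁ − m₂) mod p = 14·(23 − 58) mod 43 = 26.
m = m₂ + h·q = 58 + 26·83 = 2216.

2216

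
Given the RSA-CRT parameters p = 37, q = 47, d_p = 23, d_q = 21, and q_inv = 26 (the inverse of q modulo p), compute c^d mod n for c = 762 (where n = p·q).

m₁ = c^(d_p) mod p: c ≡ 22 (mod 37), and 22^23 mod 37 = 24.
m₂ = c^(d_q) mod q: c ≡ 10 (mod 47), and 10^21 mod 47 = 39.
h = q_inv·(m₁ − m₂) mod p = 26·(24 − 39) mod 37 = 17.
m = m₂ + h·q = 39 + 17·47 = 838.

838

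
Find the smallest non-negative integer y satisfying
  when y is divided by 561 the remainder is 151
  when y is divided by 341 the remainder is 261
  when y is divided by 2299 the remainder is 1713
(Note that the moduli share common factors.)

217819

gcd(561, 341) = 11 and 11 | (261 − 151), so the pair is consistent; merging gives y ≡ 9127 (mod 17391), where 17391 = lcm(561, 341).
gcd(17391, 2299) = 11 and 11 | (1713 − 9127), so the pair is consistent; merging gives y ≡ 217819 (mod 3634719), where 3634719 = lcm(17391, 2299).
The solution is unique modulo lcm(561, 341, 2299) = 3634719.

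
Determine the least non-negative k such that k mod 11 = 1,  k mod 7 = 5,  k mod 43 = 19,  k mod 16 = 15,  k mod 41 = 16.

1539935

The moduli are pairwise coprime; N = 11·7·43·16·41 = 2172016.
N/11 = 197456; 197456 ≡ 6 (mod 11); 6·2 ≡ 1, so inverse 2.
N/7 = 310288; 310288 ≡ 6 (mod 7); 6·6 ≡ 1, so inverse 6.
N/43 = 50512; 50512 ≡ 30 (mod 43); 30·33 ≡ 1, so inverse 33.
N/16 = 135751; 135751 ≡ 7 (mod 16); 7·7 ≡ 1, so inverse 7.
N/41 = 52976; 52976 ≡ 4 (mod 41); 4·31 ≡ 1, so inverse 31.
k ≡ 1·197456·2 + 5·310288·6 + 19·50512·33 + 15·135751·7 + 16·52976·31 = 81904527.
81904527 mod 2172016 = 1539935.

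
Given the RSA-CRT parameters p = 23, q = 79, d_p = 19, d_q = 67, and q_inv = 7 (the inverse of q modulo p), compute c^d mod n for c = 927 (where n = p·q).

m₁ = c^(d_p) mod p: c ≡ 7 (mod 23), and 7^19 mod 23 = 11.
m₂ = c^(d_q) mod q: c ≡ 58 (mod 79), and 58^67 mod 79 = 33.
h = q_inv·(m₁ − m₂) mod p = 7·(11 − 33) mod 23 = 7.
m = m₂ + h·q = 33 + 7·79 = 586.

586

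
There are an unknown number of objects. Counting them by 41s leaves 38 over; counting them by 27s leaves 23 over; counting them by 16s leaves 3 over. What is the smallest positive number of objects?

Combine the congruences pairwise.
From N ≡ 38 (mod 41) write N = 38 + 41t. Substituting into N ≡ 23 (mod 27) gives 41t ≡ 12 (mod 27), and since 14⁻¹ ≡ 2 (mod 27), t ≡ 24. Hence N ≡ 38 + 41·24 = 1022 (mod 1107).
From N ≡ 1022 (mod 1107) write N = 1022 + 1107t. Substituting into N ≡ 3 (mod 16) gives 1107t ≡ 5 (mod 16), and since 3⁻¹ ≡ 11 (mod 16), t ≡ 7. Hence N ≡ 1022 + 1107·7 = 8771 (mod 17712).

8771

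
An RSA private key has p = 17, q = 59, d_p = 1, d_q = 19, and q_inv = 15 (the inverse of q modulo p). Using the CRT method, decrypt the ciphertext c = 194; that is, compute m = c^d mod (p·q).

m₁ = c^(d_p) mod p: c ≡ 7 (mod 17), and 7^1 mod 17 = 7.
m₂ = c^(d_q) mod q: c ≡ 17 (mod 59), and 17^19 mod 59 = 5.
h = q_inv·(m₁ − m₂) mod p = 15·(7 − 5) mod 17 = 13.
m = m₂ + h·q = 5 + 13·59 = 772.

772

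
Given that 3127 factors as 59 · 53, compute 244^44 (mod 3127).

Mod 59: 244 ≡ 8; 8^44 ≡ 46 (mod 59).
Mod 53: 244 ≡ 32; 32^44 ≡ 15 (mod 53).
Combine by CRT: x ≡ 46 (mod 59), x ≡ 15 (mod 53) ⇒ x ≡ 2347 (mod 3127).

2347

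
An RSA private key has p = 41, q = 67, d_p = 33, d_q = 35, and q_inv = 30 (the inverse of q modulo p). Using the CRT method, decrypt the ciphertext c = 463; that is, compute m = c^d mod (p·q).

2242

m₁ = c^(d_p) mod p: c ≡ 12 (mod 41), and 12^33 mod 41 = 28.
m₂ = c^(d_q) mod q: c ≡ 61 (mod 67), and 61^35 mod 67 = 31.
h = q_inv·(m₁ − m₂) mod p = 30·(28 − 31) mod 41 = 33.
m = m₂ + h·q = 31 + 33·67 = 2242.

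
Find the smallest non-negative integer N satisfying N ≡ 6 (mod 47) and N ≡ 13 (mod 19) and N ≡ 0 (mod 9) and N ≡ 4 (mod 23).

From N ≡ 6 (mod 47) write N = 6 + 47t. Substituting into N ≡ 13 (mod 19) gives 47t ≡ 7 (mod 19), and since 9⁻¹ ≡ 17 (mod 19), t ≡ 5. Hence N ≡ 6 + 47·5 = 241 (mod 893).
From N ≡ 241 (mod 893) write N = 241 + 893t. Substituting into N ≡ 0 (mod 9) gives 893t ≡ 2 (mod 9), and since 2⁻¹ ≡ 5 (mod 9), t ≡ 1. Hence N ≡ 241 + 893·1 = 1134 (mod 8037).
From N ≡ 1134 (mod 8037) write N = 1134 + 8037t. Substituting into N ≡ 4 (mod 23) gives 8037t ≡ 20 (mod 23), and since 10⁻¹ ≡ 7 (mod 23), t ≡ 2. Hence N ≡ 1134 + 8037·2 = 17208 (mod 184851).

17208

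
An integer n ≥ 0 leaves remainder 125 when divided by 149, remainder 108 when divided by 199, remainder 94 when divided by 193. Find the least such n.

1433505

The moduli are pairwise coprime; M = 149·199·193 = 5722643.
M/149 = 38407; 38407 ≡ 114 (mod 149); 114·17 ≡ 1, so inverse 17.
M/199 = 28757; 28757 ≡ 101 (mod 199); 101·67 ≡ 1, so inverse 67.
M/193 = 29651; 29651 ≡ 122 (mod 193); 122·106 ≡ 1, so inverse 106.
n ≡ 125·38407·17 + 108·28757·67 + 94·29651·106 = 585143091.
585143091 mod 5722643 = 1433505.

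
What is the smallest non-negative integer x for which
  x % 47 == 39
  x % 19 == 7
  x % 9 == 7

3940

The moduli are pairwise coprime; N = 47·19·9 = 8037.
N/47 = 171; 171 ≡ 30 (mod 47); 30·11 ≡ 1, so inverse 11.
N/19 = 423; 423 ≡ 5 (mod 19); 5·4 ≡ 1, so inverse 4.
N/9 = 893; 893 ≡ 2 (mod 9); 2·5 ≡ 1, so inverse 5.
x ≡ 39·171·11 + 7·423·4 + 7·893·5 = 116458.
116458 mod 8037 = 3940.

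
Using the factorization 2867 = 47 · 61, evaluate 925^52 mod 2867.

Mod 47: 925 ≡ 32; by Fermat, exponent reduces to 52 mod 46 = 6; 32^6 ≡ 34 (mod 47).
Mod 61: 925 ≡ 10; 10^52 ≡ 42 (mod 61).
Combine by CRT: x ≡ 34 (mod 47), x ≡ 42 (mod 61) ⇒ x ≡ 2055 (mod 2867).

2055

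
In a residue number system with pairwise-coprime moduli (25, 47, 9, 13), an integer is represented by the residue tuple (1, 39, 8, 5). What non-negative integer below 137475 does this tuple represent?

The moduli are pairwise coprime; N = 25·47·9·13 = 137475.
N/25 = 5499; 5499 ≡ 24 (mod 25); 24·24 ≡ 1, so inverse 24.
N/47 = 2925; 2925 ≡ 11 (mod 47); 11·30 ≡ 1, so inverse 30.
N/9 = 15275; 15275 ≡ 2 (mod 9); 2·5 ≡ 1, so inverse 5.
N/13 = 10575; 10575 ≡ 6 (mod 13); 6·11 ≡ 1, so inverse 11.
x ≡ 1·5499·24 + 39·2925·30 + 8·15275·5 + 5·10575·11 = 4746851.
4746851 mod 137475 = 72701.

72701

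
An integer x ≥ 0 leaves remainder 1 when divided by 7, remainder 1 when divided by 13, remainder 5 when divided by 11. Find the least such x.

456

From x ≡ 1 (mod 7) write x = 1 + 7t. Substituting into x ≡ 1 (mod 13) gives 7t ≡ 0 (mod 13), and since 7⁻¹ ≡ 2 (mod 13), t ≡ 0. Hence x ≡ 1 + 7·0 = 1 (mod 91).
From x ≡ 1 (mod 91) write x = 1 + 91t. Substituting into x ≡ 5 (mod 11) gives 91t ≡ 4 (mod 11), and since 3⁻¹ ≡ 4 (mod 11), t ≡ 5. Hence x ≡ 1 + 91·5 = 456 (mod 1001).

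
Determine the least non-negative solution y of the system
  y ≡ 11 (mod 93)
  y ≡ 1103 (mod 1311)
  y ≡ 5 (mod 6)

58787

gcd(93, 1311) = 3 and 3 | (1103 − 11), so the pair is consistent; merging gives y ≡ 18146 (mod 40641), where 40641 = lcm(93, 1311).
gcd(40641, 6) = 3 and 3 | (5 − 18146), so the pair is consistent; merging gives y ≡ 58787 (mod 81282), where 81282 = lcm(40641, 6).
The solution is unique modulo lcm(93, 1311, 6) = 81282.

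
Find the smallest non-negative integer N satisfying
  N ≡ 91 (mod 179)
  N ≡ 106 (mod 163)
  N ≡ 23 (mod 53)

253734

From N ≡ 91 (mod 179) write N = 91 + 179t. Substituting into N ≡ 106 (mod 163) gives 179t ≡ 15 (mod 163), and since 16⁻¹ ≡ 51 (mod 163), t ≡ 113. Hence N ≡ 91 + 179·113 = 20318 (mod 29177).
From N ≡ 20318 (mod 29177) write N = 20318 + 29177t. Substituting into N ≡ 23 (mod 53) gives 29177t ≡ 4 (mod 53), and since 27⁻¹ ≡ 2 (mod 53), t ≡ 8. Hence N ≡ 20318 + 29177·8 = 253734 (mod 1546381).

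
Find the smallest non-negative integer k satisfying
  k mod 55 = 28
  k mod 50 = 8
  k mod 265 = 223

gcd(55, 50) = 5 and 5 | (8 − 28), so the pair is consistent; merging gives k ≡ 358 (mod 550), where 550 = lcm(55, 50).
gcd(550, 265) = 5 and 5 | (223 − 358), so the pair is consistent; merging gives k ≡ 18508 (mod 29150), where 29150 = lcm(550, 265).
The solution is unique modulo lcm(55, 50, 265) = 29150.

18508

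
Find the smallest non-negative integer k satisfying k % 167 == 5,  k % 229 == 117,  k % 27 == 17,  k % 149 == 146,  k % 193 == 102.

18044327627

The moduli are pairwise coprime; N = 167·229·27·149·193 = 29693356677.
N/167 = 177804531; 177804531 ≡ 132 (mod 167); 132·62 ≡ 1, so inverse 62.
N/229 = 129665313; 129665313 ≡ 17 (mod 229); 17·27 ≡ 1, so inverse 27.
N/27 = 1099753951; 1099753951 ≡ 22 (mod 27); 22·16 ≡ 1, so inverse 16.
N/149 = 199284273; 199284273 ≡ 51 (mod 149); 51·38 ≡ 1, so inverse 38.
N/193 = 153851589; 153851589 ≡ 95 (mod 193); 95·128 ≡ 1, so inverse 128.
k ≡ 5·177804531·62 + 117·129665313·27 + 17·1099753951·16 + 146·199284273·38 + 102·153851589·128 = 3878180695637.
3878180695637 mod 29693356677 = 18044327627.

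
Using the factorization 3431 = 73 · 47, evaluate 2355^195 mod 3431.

Mod 73: 2355 ≡ 19; by Fermat, exponent reduces to 195 mod 72 = 51; 19^51 ≡ 49 (mod 73).
Mod 47: 2355 ≡ 5; by Fermat, exponent reduces to 195 mod 46 = 11; 5^11 ≡ 13 (mod 47).
Combine by CRT: x ≡ 49 (mod 73), x ≡ 13 (mod 47) ⇒ x ≡ 3115 (mod 3431).

3115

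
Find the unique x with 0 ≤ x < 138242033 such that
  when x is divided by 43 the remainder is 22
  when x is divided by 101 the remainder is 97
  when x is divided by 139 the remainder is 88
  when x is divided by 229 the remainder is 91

The moduli are pairwise coprime; N = 43·101·139·229 = 138242033.
N/43 = 3214931; 3214931 ≡ 36 (mod 43); 36·6 ≡ 1, so inverse 6.
N/101 = 1368733; 1368733 ≡ 82 (mod 101); 82·85 ≡ 1, so inverse 85.
N/139 = 994547; 994547 ≡ 2 (mod 139); 2·70 ≡ 1, so inverse 70.
N/229 = 603677; 603677 ≡ 33 (mod 229); 33·118 ≡ 1, so inverse 118.
x ≡ 22·3214931·6 + 97·1368733·85 + 88·994547·70 + 91·603677·118 = 24318267623.
24318267623 mod 138242033 = 125911848.

125911848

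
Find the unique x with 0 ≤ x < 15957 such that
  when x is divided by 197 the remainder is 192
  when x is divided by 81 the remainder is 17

15164

Combine the congruences pairwise.
From x ≡ 192 (mod 197) write x = 192 + 197t. Substituting into x ≡ 17 (mod 81) gives 197t ≡ 68 (mod 81), and since 35⁻¹ ≡ 44 (mod 81), t ≡ 76. Hence x ≡ 192 + 197·76 = 15164 (mod 15957).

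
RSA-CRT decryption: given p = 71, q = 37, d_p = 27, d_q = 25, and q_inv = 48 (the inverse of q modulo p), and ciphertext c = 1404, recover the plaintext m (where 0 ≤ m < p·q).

276

m₁ = c^(d_p) mod p: c ≡ 55 (mod 71), and 55^27 mod 71 = 63.
m₂ = c^(d_q) mod q: c ≡ 35 (mod 37), and 35^25 mod 37 = 17.
h = q_inv·(m₁ − m₂) mod p = 48·(63 − 17) mod 71 = 7.
m = m₂ + h·q = 17 + 7·37 = 276.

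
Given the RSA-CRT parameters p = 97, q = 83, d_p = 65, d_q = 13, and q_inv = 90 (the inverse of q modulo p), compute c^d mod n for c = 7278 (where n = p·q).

7264

m₁ = c^(d_p) mod p: c ≡ 3 (mod 97), and 3^65 mod 97 = 86.
m₂ = c^(d_q) mod q: c ≡ 57 (mod 83), and 57^13 mod 83 = 43.
h = q_inv·(m₁ − m₂) mod p = 90·(86 − 43) mod 97 = 87.
m = m₂ + h·q = 43 + 87·83 = 7264.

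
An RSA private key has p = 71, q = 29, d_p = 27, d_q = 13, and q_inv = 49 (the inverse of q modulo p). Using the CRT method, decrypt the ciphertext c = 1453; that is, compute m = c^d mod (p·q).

m₁ = c^(d_p) mod p: c ≡ 33 (mod 71), and 33^27 mod 71 = 61.
m₂ = c^(d_q) mod q: c ≡ 3 (mod 29), and 3^13 mod 29 = 19.
h = q_inv·(m₁ − m₂) mod p = 49·(61 − 19) mod 71 = 70.
m = m₂ + h·q = 19 + 70·29 = 2049.

2049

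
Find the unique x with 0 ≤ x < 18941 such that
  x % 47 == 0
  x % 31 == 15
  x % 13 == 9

The moduli are pairwise coprime; N = 47·31·13 = 18941.
N/47 = 403; 403 ≡ 27 (mod 47); 27·7 ≡ 1, so inverse 7.
N/31 = 611; 611 ≡ 22 (mod 31); 22·24 ≡ 1, so inverse 24.
N/13 = 1457; 1457 ≡ 1 (mod 13), inverse 1.
x ≡ 0·403·7 + 15·611·24 + 9·1457·1 = 233073.
233073 mod 18941 = 5781.

5781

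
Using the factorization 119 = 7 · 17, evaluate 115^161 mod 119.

47

Mod 7: 115 ≡ 3; by Fermat, exponent reduces to 161 mod 6 = 5; 3^5 ≡ 5 (mod 7).
Mod 17: 115 ≡ 13; by Fermat, exponent reduces to 161 mod 16 = 1; 13^1 ≡ 13 (mod 17).
Combine by CRT: x ≡ 5 (mod 7), x ≡ 13 (mod 17) ⇒ x ≡ 47 (mod 119).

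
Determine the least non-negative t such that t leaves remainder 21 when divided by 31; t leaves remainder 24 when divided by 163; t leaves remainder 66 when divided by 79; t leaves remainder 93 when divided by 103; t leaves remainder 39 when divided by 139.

789418152

From t ≡ 21 (mod 31) write t = 21 + 31s. Substituting into t ≡ 24 (mod 163) gives 31s ≡ 3 (mod 163), and since 31⁻¹ ≡ 142 (mod 163), s ≡ 100. Hence t ≡ 21 + 31·100 = 3121 (mod 5053).
From t ≡ 3121 (mod 5053) write t = 3121 + 5053s. Substituting into t ≡ 66 (mod 79) gives 5053s ≡ 26 (mod 79), and since 76⁻¹ ≡ 26 (mod 79), s ≡ 44. Hence t ≡ 3121 + 5053·44 = 225453 (mod 399187).
From t ≡ 225453 (mod 399187) write t = 225453 + 399187s. Substituting into t ≡ 93 (mod 103) gives 399187s ≡ 4 (mod 103), and since 62⁻¹ ≡ 5 (mod 103), s ≡ 20. Hence t ≡ 225453 + 399187·20 = 8209193 (mod 41116261).
From t ≡ 8209193 (mod 41116261) write t = 8209193 + 41116261s. Substituting into t ≡ 39 (mod 139) gives 41116261s ≡ 47 (mod 139), and since 61⁻¹ ≡ 98 (mod 139), s ≡ 19. Hence t ≡ 8209193 + 41116261·19 = 789418152 (mod 5715160279).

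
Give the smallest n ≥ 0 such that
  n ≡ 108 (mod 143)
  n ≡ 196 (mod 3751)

22702

Combine the congruences pairwise.
gcd(143, 3751) = 11 and 11 | (196 − 108), so the pair is consistent; merging gives n ≡ 22702 (mod 48763), where 48763 = lcm(143, 3751).
The solution is unique modulo lcm(143, 3751) = 48763.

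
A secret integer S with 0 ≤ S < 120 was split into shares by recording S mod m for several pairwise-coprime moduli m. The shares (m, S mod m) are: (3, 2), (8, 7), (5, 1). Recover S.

The moduli are pairwise coprime; N = 3·8·5 = 120.
N/3 = 40; 40 ≡ 1 (mod 3), inverse 1.
N/8 = 15; 15 ≡ 7 (mod 8); 7·7 ≡ 1, so inverse 7.
N/5 = 24; 24 ≡ 4 (mod 5); 4·4 ≡ 1, so inverse 4.
S ≡ 2·40·1 + 7·15·7 + 1·24·4 = 911.
911 mod 120 = 71.

71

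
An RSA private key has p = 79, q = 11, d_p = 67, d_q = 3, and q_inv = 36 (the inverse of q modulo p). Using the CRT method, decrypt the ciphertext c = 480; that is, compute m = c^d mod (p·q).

706

m₁ = c^(d_p) mod p: c ≡ 6 (mod 79), and 6^67 mod 79 = 74.
m₂ = c^(d_q) mod q: c ≡ 7 (mod 11), and 7^3 mod 11 = 2.
h = q_inv·(m₁ − m₂) mod p = 36·(74 − 2) mod 79 = 64.
m = m₂ + h·q = 2 + 64·11 = 706.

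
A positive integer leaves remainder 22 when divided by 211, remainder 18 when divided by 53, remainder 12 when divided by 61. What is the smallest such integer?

The moduli are pairwise coprime; N = 211·53·61 = 682163.
N/211 = 3233; 3233 ≡ 68 (mod 211); 68·90 ≡ 1, so inverse 90.
N/53 = 12871; 12871 ≡ 45 (mod 53); 45·33 ≡ 1, so inverse 33.
N/61 = 11183; 11183 ≡ 20 (mod 61); 20·58 ≡ 1, so inverse 58.
t ≡ 22·3233·90 + 18·12871·33 + 12·11183·58 = 21830082.
21830082 mod 682163 = 866.

866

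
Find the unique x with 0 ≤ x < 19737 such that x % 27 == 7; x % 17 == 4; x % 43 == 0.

5461

The moduli are pairwise coprime; N = 27·17·43 = 19737.
N/27 = 731; 731 ≡ 2 (mod 27); 2·14 ≡ 1, so inverse 14.
N/17 = 1161; 1161 ≡ 5 (mod 17); 5·7 ≡ 1, so inverse 7.
N/43 = 459; 459 ≡ 29 (mod 43); 29·3 ≡ 1, so inverse 3.
x ≡ 7·731·14 + 4·1161·7 + 0·459·3 = 104146.
104146 mod 19737 = 5461.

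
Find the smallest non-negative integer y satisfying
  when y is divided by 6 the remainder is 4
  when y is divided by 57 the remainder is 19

gcd(6, 57) = 3 and 3 | (19 − 4), so the pair is consistent; merging gives y ≡ 76 (mod 114), where 114 = lcm(6, 57).
The solution is unique modulo lcm(6, 57) = 114.

76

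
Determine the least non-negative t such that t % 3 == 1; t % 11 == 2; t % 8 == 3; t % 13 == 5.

2059

The moduli are pairwise coprime; N = 3·11·8·13 = 3432.
N/3 = 1144; 1144 ≡ 1 (mod 3), inverse 1.
N/11 = 312; 312 ≡ 4 (mod 11); 4·3 ≡ 1, so inverse 3.
N/8 = 429; 429 ≡ 5 (mod 8); 5·5 ≡ 1, so inverse 5.
N/13 = 264; 264 ≡ 4 (mod 13); 4·10 ≡ 1, so inverse 10.
t ≡ 1·1144·1 + 2·312·3 + 3·429·5 + 5·264·10 = 22651.
22651 mod 3432 = 2059.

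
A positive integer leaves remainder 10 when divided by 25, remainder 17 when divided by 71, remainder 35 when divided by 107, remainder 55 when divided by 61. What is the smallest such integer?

The moduli are pairwise coprime; N = 25·71·107·61 = 11585425.
N/25 = 463417; 463417 ≡ 17 (mod 25); 17·3 ≡ 1, so inverse 3.
N/71 = 163175; 163175 ≡ 17 (mod 71); 17·46 ≡ 1, so inverse 46.
N/107 = 108275; 108275 ≡ 98 (mod 107); 98·95 ≡ 1, so inverse 95.
N/61 = 189925; 189925 ≡ 32 (mod 61); 32·21 ≡ 1, so inverse 21.
m ≡ 10·463417·3 + 17·163175·46 + 35·108275·95 + 55·189925·21 = 720883110.
720883110 mod 11585425 = 2586760.

2586760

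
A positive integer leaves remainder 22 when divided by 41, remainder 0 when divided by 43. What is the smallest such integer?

From x ≡ 22 (mod 41) write x = 22 + 41t. Substituting into x ≡ 0 (mod 43) gives 41t ≡ 21 (mod 43), and since 41⁻¹ ≡ 21 (mod 43), t ≡ 11. Hence x ≡ 22 + 41·11 = 473 (mod 1763).

473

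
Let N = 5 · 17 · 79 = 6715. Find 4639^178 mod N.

6226

Mod 5: 4639 ≡ 4; by Fermat, exponent reduces to 178 mod 4 = 2; 4^2 ≡ 1 (mod 5).
Mod 17: 4639 ≡ 15; by Fermat, exponent reduces to 178 mod 16 = 2; 15^2 ≡ 4 (mod 17).
Mod 79: 4639 ≡ 57; by Fermat, exponent reduces to 178 mod 78 = 22; 57^22 ≡ 64 (mod 79).
Combine by CRT: x ≡ 1 (mod 5), x ≡ 4 (mod 17), x ≡ 64 (mod 79) ⇒ x ≡ 6226 (mod 6715).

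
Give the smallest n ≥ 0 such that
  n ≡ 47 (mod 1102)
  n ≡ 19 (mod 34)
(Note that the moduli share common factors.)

16577

Combine the congruences pairwise.
gcd(1102, 34) = 2 and 2 | (19 − 47), so the pair is consistent; merging gives n ≡ 16577 (mod 18734), where 18734 = lcm(1102, 34).
The solution is unique modulo lcm(1102, 34) = 18734.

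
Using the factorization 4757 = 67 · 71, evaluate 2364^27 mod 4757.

Mod 67: 2364 ≡ 19; 19^27 ≡ 64 (mod 67).
Mod 71: 2364 ≡ 21; 21^27 ≡ 35 (mod 71).
Combine by CRT: x ≡ 64 (mod 67), x ≡ 35 (mod 71) ⇒ x ≡ 1739 (mod 4757).

1739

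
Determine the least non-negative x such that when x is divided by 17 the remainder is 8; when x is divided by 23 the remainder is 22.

From x ≡ 8 (mod 17) write x = 8 + 17t. Substituting into x ≡ 22 (mod 23) gives 17t ≡ 14 (mod 23), and since 17⁻¹ ≡ 19 (mod 23), t ≡ 13. Hence x ≡ 8 + 17·13 = 229 (mod 391).

229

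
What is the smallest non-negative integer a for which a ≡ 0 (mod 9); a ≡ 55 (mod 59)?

468

Combine the congruences pairwise.
From a ≡ 0 (mod 9) write a = 0 + 9t. Substituting into a ≡ 55 (mod 59) gives 9t ≡ 55 (mod 59), and since 9⁻¹ ≡ 46 (mod 59), t ≡ 52. Hence a ≡ 0 + 9·52 = 468 (mod 531).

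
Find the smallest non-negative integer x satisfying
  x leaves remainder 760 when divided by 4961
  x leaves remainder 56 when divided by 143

gcd(4961, 143) = 11 and 11 | (56 − 760), so the pair is consistent; merging gives x ≡ 15643 (mod 64493), where 64493 = lcm(4961, 143).
The solution is unique modulo lcm(4961, 143) = 64493.

15643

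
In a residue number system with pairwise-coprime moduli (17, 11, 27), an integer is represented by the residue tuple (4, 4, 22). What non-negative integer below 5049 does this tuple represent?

The moduli are pairwise coprime; N = 17·11·27 = 5049.
N/17 = 297; 297 ≡ 8 (mod 17); 8·15 ≡ 1, so inverse 15.
N/11 = 459; 459 ≡ 8 (mod 11); 8·7 ≡ 1, so inverse 7.
N/27 = 187; 187 ≡ 25 (mod 27); 25·13 ≡ 1, so inverse 13.
x ≡ 4·297·15 + 4·459·7 + 22·187·13 = 84154.
84154 mod 5049 = 3370.

3370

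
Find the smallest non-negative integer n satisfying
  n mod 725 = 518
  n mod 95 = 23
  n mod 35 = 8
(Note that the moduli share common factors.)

Combine the congruences pairwise.
gcd(725, 95) = 5 and 5 | (23 − 518), so the pair is consistent; merging gives n ≡ 4868 (mod 13775), where 13775 = lcm(725, 95).
gcd(13775, 35) = 5 and 5 | (8 − 4868), so the pair is consistent; merging gives n ≡ 32418 (mod 96425), where 96425 = lcm(13775, 35).
The solution is unique modulo lcm(725, 95, 35) = 96425.

32418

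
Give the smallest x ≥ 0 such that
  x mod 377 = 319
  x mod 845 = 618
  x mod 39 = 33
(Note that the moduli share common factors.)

Combine the congruences pairwise.
gcd(377, 845) = 13 and 13 | (618 − 319), so the pair is consistent; merging gives x ≡ 4843 (mod 24505), where 24505 = lcm(377, 845).
gcd(24505, 39) = 13 and 13 | (33 − 4843), so the pair is consistent; merging gives x ≡ 53853 (mod 73515), where 73515 = lcm(24505, 39).
The solution is unique modulo lcm(377, 845, 39) = 73515.

53853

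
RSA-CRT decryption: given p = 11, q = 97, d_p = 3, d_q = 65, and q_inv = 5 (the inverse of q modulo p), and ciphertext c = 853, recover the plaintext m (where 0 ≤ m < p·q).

271

m₁ = c^(d_p) mod p: c ≡ 6 (mod 11), and 6^3 mod 11 = 7.
m₂ = c^(d_q) mod q: c ≡ 77 (mod 97), and 77^65 mod 97 = 77.
h = q_inv·(m₁ − m₂) mod p = 5·(7 − 77) mod 11 = 2.
m = m₂ + h·q = 77 + 2·97 = 271.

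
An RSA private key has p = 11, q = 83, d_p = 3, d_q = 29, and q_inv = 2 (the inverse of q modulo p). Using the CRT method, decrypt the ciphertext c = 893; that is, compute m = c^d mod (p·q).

756

m₁ = c^(d_p) mod p: c ≡ 2 (mod 11), and 2^3 mod 11 = 8.
m₂ = c^(d_q) mod q: c ≡ 63 (mod 83), and 63^29 mod 83 = 9.
h = q_inv·(m₁ − m₂) mod p = 2·(8 − 9) mod 11 = 9.
m = m₂ + h·q = 9 + 9·83 = 756.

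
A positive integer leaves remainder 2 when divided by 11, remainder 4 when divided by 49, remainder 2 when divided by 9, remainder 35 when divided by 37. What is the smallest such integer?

The moduli are pairwise coprime; N = 11·49·9·37 = 179487.
N/11 = 16317; 16317 ≡ 4 (mod 11); 4·3 ≡ 1, so inverse 3.
N/49 = 3663; 3663 ≡ 37 (mod 49); 37·4 ≡ 1, so inverse 4.
N/9 = 19943; 19943 ≡ 8 (mod 9); 8·8 ≡ 1, so inverse 8.
N/37 = 4851; 4851 ≡ 4 (mod 37); 4·28 ≡ 1, so inverse 28.
a ≡ 2·16317·3 + 4·3663·4 + 2·19943·8 + 35·4851·28 = 5229578.
5229578 mod 179487 = 24455.

24455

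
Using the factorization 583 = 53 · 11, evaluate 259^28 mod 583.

Mod 53: 259 ≡ 47; 47^28 ≡ 36 (mod 53).
Mod 11: 259 ≡ 6; by Fermat, exponent reduces to 28 mod 10 = 8; 6^8 ≡ 4 (mod 11).
Combine by CRT: x ≡ 36 (mod 53), x ≡ 4 (mod 11) ⇒ x ≡ 301 (mod 583).

301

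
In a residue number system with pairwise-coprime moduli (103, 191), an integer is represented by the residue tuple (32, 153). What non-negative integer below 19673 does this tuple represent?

12186

From x ≡ 32 (mod 103) write x = 32 + 103t. Substituting into x ≡ 153 (mod 191) gives 103t ≡ 121 (mod 191), and since 103⁻¹ ≡ 102 (mod 191), t ≡ 118. Hence x ≡ 32 + 103·118 = 12186 (mod 19673).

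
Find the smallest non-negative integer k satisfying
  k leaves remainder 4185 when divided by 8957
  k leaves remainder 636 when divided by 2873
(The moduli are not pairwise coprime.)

138540

gcd(8957, 2873) = 169 and 169 | (636 − 4185), so the pair is consistent; merging gives k ≡ 138540 (mod 152269), where 152269 = lcm(8957, 2873).
The solution is unique modulo lcm(8957, 2873) = 152269.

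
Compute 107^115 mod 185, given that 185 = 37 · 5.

118

Mod 37: 107 ≡ 33; by Fermat, exponent reduces to 115 mod 36 = 7; 33^7 ≡ 7 (mod 37).
Mod 5: 107 ≡ 2; by Fermat, exponent reduces to 115 mod 4 = 3; 2^3 ≡ 3 (mod 5).
Combine by CRT: x ≡ 7 (mod 37), x ≡ 3 (mod 5) ⇒ x ≡ 118 (mod 185).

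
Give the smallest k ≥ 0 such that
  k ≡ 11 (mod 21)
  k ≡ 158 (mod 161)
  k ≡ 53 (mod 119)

gcd(21, 161) = 7 and 7 | (158 − 11), so the pair is consistent; merging gives k ≡ 158 (mod 483), where 483 = lcm(21, 161).
gcd(483, 119) = 7 and 7 | (53 − 158), so the pair is consistent; merging gives k ≡ 1124 (mod 8211), where 8211 = lcm(483, 119).
The solution is unique modulo lcm(21, 161, 119) = 8211.

1124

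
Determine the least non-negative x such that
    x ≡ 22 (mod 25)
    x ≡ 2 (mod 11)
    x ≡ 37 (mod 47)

3797

The moduli are pairwise coprime; N = 25·11·47 = 12925.
N/25 = 517; 517 ≡ 17 (mod 25); 17·3 ≡ 1, so inverse 3.
N/11 = 1175; 1175 ≡ 9 (mod 11); 9·5 ≡ 1, so inverse 5.
N/47 = 275; 275 ≡ 40 (mod 47); 40·20 ≡ 1, so inverse 20.
x ≡ 22·517·3 + 2·1175·5 + 37·275·20 = 249372.
249372 mod 12925 = 3797.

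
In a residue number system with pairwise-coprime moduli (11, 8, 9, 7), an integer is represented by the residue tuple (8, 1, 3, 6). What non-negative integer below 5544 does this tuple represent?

Combine the congruences pairwise.
From x ≡ 8 (mod 11) write x = 8 + 11t. Substituting into x ≡ 1 (mod 8) gives 11t ≡ 1 (mod 8), and since 3⁻¹ ≡ 3 (mod 8), t ≡ 3. Hence x ≡ 8 + 11·3 = 41 (mod 88).
From x ≡ 41 (mod 88) write x = 41 + 88t. Substituting into x ≡ 3 (mod 9) gives 88t ≡ 7 (mod 9), and since 7⁻¹ ≡ 4 (mod 9), t ≡ 1. Hence x ≡ 41 + 88·1 = 129 (mod 792).
From x ≡ 129 (mod 792) write x = 129 + 792t. Substituting into x ≡ 6 (mod 7) gives 792t ≡ 3 (mod 7), and since 1⁻¹ ≡ 1 (mod 7), t ≡ 3. Hence x ≡ 129 + 792·3 = 2505 (mod 5544).

2505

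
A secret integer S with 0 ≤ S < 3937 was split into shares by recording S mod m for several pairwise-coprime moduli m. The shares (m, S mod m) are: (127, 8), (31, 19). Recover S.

1786

From S ≡ 8 (mod 127) write S = 8 + 127t. Substituting into S ≡ 19 (mod 31) gives 127t ≡ 11 (mod 31), and since 3⁻¹ ≡ 21 (mod 31), t ≡ 14. Hence S ≡ 8 + 127·14 = 1786 (mod 3937).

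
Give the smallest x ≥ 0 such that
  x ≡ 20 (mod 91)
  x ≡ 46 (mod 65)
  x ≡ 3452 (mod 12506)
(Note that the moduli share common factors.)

303596

gcd(91, 65) = 13 and 13 | (46 − 20), so the pair is consistent; merging gives x ≡ 111 (mod 455), where 455 = lcm(91, 65).
gcd(455, 12506) = 13 and 13 | (3452 − 111), so the pair is consistent; merging gives x ≡ 303596 (mod 437710), where 437710 = lcm(455, 12506).
The solution is unique modulo lcm(91, 65, 12506) = 437710.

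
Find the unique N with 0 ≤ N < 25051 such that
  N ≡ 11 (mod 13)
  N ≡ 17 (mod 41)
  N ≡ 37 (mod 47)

3092

From N ≡ 11 (mod 13) write N = 11 + 13t. Substituting into N ≡ 17 (mod 41) gives 13t ≡ 6 (mod 41), and since 13⁻¹ ≡ 19 (mod 41), t ≡ 32. Hence N ≡ 11 + 13·32 = 427 (mod 533).
From N ≡ 427 (mod 533) write N = 427 + 533t. Substituting into N ≡ 37 (mod 47) gives 533t ≡ 33 (mod 47), and since 16⁻¹ ≡ 3 (mod 47), t ≡ 5. Hence N ≡ 427 + 533·5 = 3092 (mod 25051).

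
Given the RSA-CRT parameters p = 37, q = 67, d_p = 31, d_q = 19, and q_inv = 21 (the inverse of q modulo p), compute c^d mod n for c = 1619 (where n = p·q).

2245

m₁ = c^(d_p) mod p: c ≡ 28 (mod 37), and 28^31 mod 37 = 25.
m₂ = c^(d_q) mod q: c ≡ 11 (mod 67), and 11^19 mod 67 = 34.
h = q_inv·(m₁ − m₂) mod p = 21·(25 − 34) mod 37 = 33.
m = m₂ + h·q = 34 + 33·67 = 2245.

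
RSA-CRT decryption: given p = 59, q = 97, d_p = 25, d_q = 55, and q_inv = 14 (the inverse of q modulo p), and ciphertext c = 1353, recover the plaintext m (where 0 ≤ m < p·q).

m₁ = c^(d_p) mod p: c ≡ 55 (mod 59), and 55^25 mod 59 = 56.
m₂ = c^(d_q) mod q: c ≡ 92 (mod 97), and 92^55 mod 97 = 40.
h = q_inv·(m₁ − m₂) mod p = 14·(56 − 40) mod 59 = 47.
m = m₂ + h·q = 40 + 47·97 = 4599.

4599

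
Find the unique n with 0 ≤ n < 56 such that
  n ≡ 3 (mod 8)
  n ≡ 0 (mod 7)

35

From n ≡ 3 (mod 8) write n = 3 + 8t. Substituting into n ≡ 0 (mod 7) gives 8t ≡ 4 (mod 7), and since 1⁻¹ ≡ 1 (mod 7), t ≡ 4. Hence n ≡ 3 + 8·4 = 35 (mod 56).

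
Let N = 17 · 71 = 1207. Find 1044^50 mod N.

321

Mod 17: 1044 ≡ 7; by Fermat, exponent reduces to 50 mod 16 = 2; 7^2 ≡ 15 (mod 17).
Mod 71: 1044 ≡ 50; 50^50 ≡ 37 (mod 71).
Combine by CRT: x ≡ 15 (mod 17), x ≡ 37 (mod 71) ⇒ x ≡ 321 (mod 1207).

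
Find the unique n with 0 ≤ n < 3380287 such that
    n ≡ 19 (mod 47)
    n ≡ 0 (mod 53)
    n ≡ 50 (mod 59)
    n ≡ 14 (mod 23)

780266

The moduli are pairwise coprime; M = 47·53·59·23 = 3380287.
M/47 = 71921; 71921 ≡ 11 (mod 47); 11·30 ≡ 1, so inverse 30.
M/53 = 63779; 63779 ≡ 20 (mod 53); 20·8 ≡ 1, so inverse 8.
M/59 = 57293; 57293 ≡ 4 (mod 59); 4·15 ≡ 1, so inverse 15.
M/23 = 146969; 146969 ≡ 22 (mod 23); 22·22 ≡ 1, so inverse 22.
n ≡ 19·71921·30 + 0·63779·8 + 50·57293·15 + 14·146969·22 = 129231172.
129231172 mod 3380287 = 780266.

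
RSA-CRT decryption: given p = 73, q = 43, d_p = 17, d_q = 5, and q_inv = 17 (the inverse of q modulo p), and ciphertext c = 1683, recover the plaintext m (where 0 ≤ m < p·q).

m₁ = c^(d_p) mod p: c ≡ 4 (mod 73), and 4^17 mod 73 = 55.
m₂ = c^(d_q) mod q: c ≡ 6 (mod 43), and 6^5 mod 43 = 36.
h = q_inv·(m₁ − m₂) mod p = 17·(55 − 36) mod 73 = 31.
m = m₂ + h·q = 36 + 31·43 = 1369.

1369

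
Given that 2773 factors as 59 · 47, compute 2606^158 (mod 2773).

Mod 59: 2606 ≡ 10; by Fermat, exponent reduces to 158 mod 58 = 42; 10^42 ≡ 16 (mod 59).
Mod 47: 2606 ≡ 21; by Fermat, exponent reduces to 158 mod 46 = 20; 21^20 ≡ 24 (mod 47).
Combine by CRT: x ≡ 16 (mod 59), x ≡ 24 (mod 47) ⇒ x ≡ 1904 (mod 2773).

1904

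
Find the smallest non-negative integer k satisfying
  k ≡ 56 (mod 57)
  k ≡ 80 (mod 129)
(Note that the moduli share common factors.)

854

gcd(57, 129) = 3 and 3 | (80 − 56), so the pair is consistent; merging gives k ≡ 854 (mod 2451), where 2451 = lcm(57, 129).
The solution is unique modulo lcm(57, 129) = 2451.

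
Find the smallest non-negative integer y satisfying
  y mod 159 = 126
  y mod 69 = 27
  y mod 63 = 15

gcd(159, 69) = 3 and 3 | (27 − 126), so the pair is consistent; merging gives y ≡ 2511 (mod 3657), where 3657 = lcm(159, 69).
gcd(3657, 63) = 3 and 3 | (15 − 2511), so the pair is consistent; merging gives y ≡ 31767 (mod 76797), where 76797 = lcm(3657, 63).
The solution is unique modulo lcm(159, 69, 63) = 76797.

31767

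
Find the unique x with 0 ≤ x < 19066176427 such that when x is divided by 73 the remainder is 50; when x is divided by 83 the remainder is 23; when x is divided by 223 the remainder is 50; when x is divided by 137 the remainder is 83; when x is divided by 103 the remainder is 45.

14354529228

From x ≡ 50 (mod 73) write x = 50 + 73t. Substituting into x ≡ 23 (mod 83) gives 73t ≡ 56 (mod 83), and since 73⁻¹ ≡ 58 (mod 83), t ≡ 11. Hence x ≡ 50 + 73·11 = 853 (mod 6059).
From x ≡ 853 (mod 6059) write x = 853 + 6059t. Substituting into x ≡ 50 (mod 223) gives 6059t ≡ 89 (mod 223), and since 38⁻¹ ≡ 135 (mod 223), t ≡ 196. Hence x ≡ 853 + 6059·196 = 1188417 (mod 1351157).
From x ≡ 1188417 (mod 1351157) write x = 1188417 + 1351157t. Substituting into x ≡ 83 (mod 137) gives 1351157t ≡ 4 (mod 137), and since 63⁻¹ ≡ 87 (mod 137), t ≡ 74. Hence x ≡ 1188417 + 1351157·74 = 101174035 (mod 185108509).
From x ≡ 101174035 (mod 185108509) write x = 101174035 + 185108509t. Substituting into x ≡ 45 (mod 103) gives 185108509t ≡ 26 (mod 103), and since 102⁻¹ ≡ 102 (mod 103), t ≡ 77. Hence x ≡ 101174035 + 185108509·77 = 14354529228 (mod 19066176427).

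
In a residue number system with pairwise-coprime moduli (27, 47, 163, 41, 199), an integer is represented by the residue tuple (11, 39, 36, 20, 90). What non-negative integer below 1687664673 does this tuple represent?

From x ≡ 11 (mod 27) write x = 11 + 27t. Substituting into x ≡ 39 (mod 47) gives 27t ≡ 28 (mod 47), and since 27⁻¹ ≡ 7 (mod 47), t ≡ 8. Hence x ≡ 11 + 27·8 = 227 (mod 1269).
From x ≡ 227 (mod 1269) write x = 227 + 1269t. Substituting into x ≡ 36 (mod 163) gives 1269t ≡ 135 (mod 163), and since 128⁻¹ ≡ 149 (mod 163), t ≡ 66. Hence x ≡ 227 + 1269·66 = 83981 (mod 206847).
From x ≡ 83981 (mod 206847) write x = 83981 + 206847t. Substituting into x ≡ 20 (mod 41) gives 206847t ≡ 7 (mod 41), and since 2⁻¹ ≡ 21 (mod 41), t ≡ 24. Hence x ≡ 83981 + 206847·24 = 5048309 (mod 8480727).
From x ≡ 5048309 (mod 8480727) write x = 5048309 + 8480727t. Substituting into x ≡ 90 (mod 199) gives 8480727t ≡ 13 (mod 199), and since 143⁻¹ ≡ 167 (mod 199), t ≡ 181. Hence x ≡ 5048309 + 8480727·181 = 1540059896 (mod 1687664673).

1540059896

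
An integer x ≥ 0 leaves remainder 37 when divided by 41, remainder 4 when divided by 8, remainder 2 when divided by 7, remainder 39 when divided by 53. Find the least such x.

69204

The moduli are pairwise coprime; N = 41·8·7·53 = 121688.
N/41 = 2968; 2968 ≡ 16 (mod 41); 16·18 ≡ 1, so inverse 18.
N/8 = 15211; 15211 ≡ 3 (mod 8); 3·3 ≡ 1, so inverse 3.
N/7 = 17384; 17384 ≡ 3 (mod 7); 3·5 ≡ 1, so inverse 5.
N/53 = 2296; 2296 ≡ 17 (mod 53); 17·25 ≡ 1, so inverse 25.
x ≡ 37·2968·18 + 4·15211·3 + 2·17384·5 + 39·2296·25 = 4571660.
4571660 mod 121688 = 69204.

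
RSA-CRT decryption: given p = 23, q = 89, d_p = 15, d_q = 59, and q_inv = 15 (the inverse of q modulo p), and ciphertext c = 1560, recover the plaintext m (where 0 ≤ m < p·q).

641

m₁ = c^(d_p) mod p: c ≡ 19 (mod 23), and 19^15 mod 23 = 20.
m₂ = c^(d_q) mod q: c ≡ 47 (mod 89), and 47^59 mod 89 = 18.
h = q_inv·(m₁ − m₂) mod p = 15·(20 − 18) mod 23 = 7.
m = m₂ + h·q = 18 + 7·89 = 641.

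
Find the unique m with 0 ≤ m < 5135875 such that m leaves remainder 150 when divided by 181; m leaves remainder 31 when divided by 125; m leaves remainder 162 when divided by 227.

The moduli are pairwise coprime; N = 181·125·227 = 5135875.
N/181 = 28375; 28375 ≡ 139 (mod 181); 139·56 ≡ 1, so inverse 56.
N/125 = 41087; 41087 ≡ 87 (mod 125); 87·23 ≡ 1, so inverse 23.
N/227 = 22625; 22625 ≡ 152 (mod 227); 152·115 ≡ 1, so inverse 115.
m ≡ 150·28375·56 + 31·41087·23 + 162·22625·115 = 689148781.
689148781 mod 5135875 = 941531.

941531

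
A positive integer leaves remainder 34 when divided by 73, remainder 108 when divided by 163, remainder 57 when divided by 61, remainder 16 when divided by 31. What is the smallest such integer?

From a ≡ 34 (mod 73) write a = 34 + 73t. Substituting into a ≡ 108 (mod 163) gives 73t ≡ 74 (mod 163), and since 73⁻¹ ≡ 67 (mod 163), t ≡ 68. Hence a ≡ 34 + 73·68 = 4998 (mod 11899).
From a ≡ 4998 (mod 11899) write a = 4998 + 11899t. Substituting into a ≡ 57 (mod 61) gives 11899t ≡ 0 (mod 61), and since 4⁻¹ ≡ 46 (mod 61), t ≡ 0. Hence a ≡ 4998 + 11899·0 = 4998 (mod 725839).
From a ≡ 4998 (mod 725839) write a = 4998 + 725839t. Substituting into a ≡ 16 (mod 31) gives 725839t ≡ 9 (mod 31), and since 5⁻¹ ≡ 25 (mod 31), t ≡ 8. Hence a ≡ 4998 + 725839·8 = 5811710 (mod 22501009).

5811710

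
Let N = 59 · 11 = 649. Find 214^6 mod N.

Mod 59: 214 ≡ 37; 37^6 ≡ 17 (mod 59).
Mod 11: 214 ≡ 5; 5^6 ≡ 5 (mod 11).
Combine by CRT: x ≡ 17 (mod 59), x ≡ 5 (mod 11) ⇒ x ≡ 489 (mod 649).

489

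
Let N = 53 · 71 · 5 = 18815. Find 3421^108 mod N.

Mod 53: 3421 ≡ 29; by Fermat, exponent reduces to 108 mod 52 = 4; 29^4 ≡ 49 (mod 53).
Mod 71: 3421 ≡ 13; by Fermat, exponent reduces to 108 mod 70 = 38; 13^38 ≡ 4 (mod 71).
Mod 5: 3421 ≡ 1; since 4 | 108, by Fermat 1^108 ≡ 1 (mod 5).
Combine by CRT: x ≡ 49 (mod 53), x ≡ 4 (mod 71), x ≡ 1 (mod 5) ⇒ x ≡ 5826 (mod 18815).

5826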